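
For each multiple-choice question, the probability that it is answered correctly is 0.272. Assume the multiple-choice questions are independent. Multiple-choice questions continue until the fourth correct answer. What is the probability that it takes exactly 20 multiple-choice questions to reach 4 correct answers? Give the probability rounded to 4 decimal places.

0.0330

Y = trial on which the fourth success occurs; negative binomial, r=4, p=0.272.
P(Y=20) = C(19,3) · p^4 · (1−p)^16
= 969 · 0.0054736 · 0.0062245 = 0.033014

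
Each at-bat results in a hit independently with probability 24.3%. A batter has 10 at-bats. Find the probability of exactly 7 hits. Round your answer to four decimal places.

0.0026

X ~ Binomial(n=10, p=0.243).
P(X=7) = C(10,7) · p^7 · (1−p)^3
= 120 · 5.0032e-05 · 0.4338 = 0.002604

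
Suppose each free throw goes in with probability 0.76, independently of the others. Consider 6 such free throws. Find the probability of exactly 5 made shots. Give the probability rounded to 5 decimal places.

0.36512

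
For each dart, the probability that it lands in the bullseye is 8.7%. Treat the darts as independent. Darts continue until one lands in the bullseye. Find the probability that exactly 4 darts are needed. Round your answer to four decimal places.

0.0662

Geometric (trials to first success), p = 0.087.
P(Y = 4) = (1−p)^3 · p = 0.76105 · 0.087 = 0.066211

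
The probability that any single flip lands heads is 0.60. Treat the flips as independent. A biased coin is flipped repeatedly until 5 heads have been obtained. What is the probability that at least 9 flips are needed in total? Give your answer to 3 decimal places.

0.406

Needing more than 8 flips ⇔ fewer than 5 successes in the first 8. With X ~ Binomial(8, 0.60), P(Y > 8) = P(X ≤ 4).
  k=0: C(8,0)·0.60^0·0.40^8 = 0.00066
  k=1: C(8,1)·0.60^1·0.40^7 = 0.00786
  k=2: C(8,2)·0.60^2·0.40^6 = 0.04129
  k=3: C(8,3)·0.60^3·0.40^5 = 0.12386
  k=4: C(8,4)·0.60^4·0.40^4 = 0.23224
P(X ≤ 4) = 0.40591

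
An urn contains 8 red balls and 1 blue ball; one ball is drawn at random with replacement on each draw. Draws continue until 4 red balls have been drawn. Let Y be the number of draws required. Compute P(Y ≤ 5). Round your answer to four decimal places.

0.9018

Finishing within 5 draws ⇔ at least 4 successes in the first 5. With X ~ Binomial(5, 0.888889), P(Y ≤ 5) = 1 − P(X ≤ 3).
  k=0: C(5,0)·0.888889^0·0.111111^5 = 0.000017
  k=1: C(5,1)·0.888889^1·0.111111^4 = 0.000677
  k=2: C(5,2)·0.888889^2·0.111111^3 = 0.010838
  k=3: C(5,3)·0.888889^3·0.111111^2 = 0.086708
1 − 0.098240 = 0.901760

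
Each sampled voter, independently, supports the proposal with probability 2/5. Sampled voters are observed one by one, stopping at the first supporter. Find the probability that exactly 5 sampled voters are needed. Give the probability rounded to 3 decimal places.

0.052

Geometric (trials to first success), p = 0.40.
P(Y = 5) = (1−p)^4 · p = 0.1296 · 0.40 = 0.05184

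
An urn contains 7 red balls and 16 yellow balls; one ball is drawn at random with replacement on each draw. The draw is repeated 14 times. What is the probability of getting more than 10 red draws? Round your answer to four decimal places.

X ~ Binomial(14, 0.304348); P(X ≥ 11) = Σ C(14,k) p^k (1−p)^(14−k) over k:
  k=11: C(14,11)·0.304348^11·0.695652^3 = 0.000254
  k=12: C(14,12)·0.304348^12·0.695652^2 = 0.000028
  k=13: C(14,13)·0.304348^13·0.695652^1 = 0.000002
  k=14: C(14,14)·0.304348^14·0.695652^0 = 0.000000
Total = 0.000284

0.0003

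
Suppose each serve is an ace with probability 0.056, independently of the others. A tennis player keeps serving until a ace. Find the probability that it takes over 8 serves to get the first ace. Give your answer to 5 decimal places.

0.63063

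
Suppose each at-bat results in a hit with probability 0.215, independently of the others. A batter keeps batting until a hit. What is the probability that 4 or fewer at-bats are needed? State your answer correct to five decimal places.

Y = number of at-bats to the first success; geometric, p = 0.215.
P(Y ≤ 4) = 1 − (1−p)^4 = 1 − 0.3797333 = 0.6202667

0.62027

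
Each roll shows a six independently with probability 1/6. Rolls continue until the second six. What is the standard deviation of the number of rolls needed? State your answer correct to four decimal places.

7.7460

Y = total rolls until the second success; negative binomial with r=2, p=0.166667.
SD(Y) = √[r(1−p)/p²] = √(60.000000) = 7.745967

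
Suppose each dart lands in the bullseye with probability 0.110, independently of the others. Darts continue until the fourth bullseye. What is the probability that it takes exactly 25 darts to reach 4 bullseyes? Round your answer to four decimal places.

0.0256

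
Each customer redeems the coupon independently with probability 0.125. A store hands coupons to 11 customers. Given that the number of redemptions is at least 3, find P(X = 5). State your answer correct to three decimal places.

0.042

X ~ Binomial(11, 0.125). Want P(X=5 | X≥3) = P(X=5) / P(X≥3).
P(X=5) = C(11,5)·0.125^5·0.875^6 = 0.00633
P(X≥3) = 1 − 0.23019 − 0.36173 − 0.25838 = 0.14970
Ratio = 0.00633 / 0.14970 = 0.04227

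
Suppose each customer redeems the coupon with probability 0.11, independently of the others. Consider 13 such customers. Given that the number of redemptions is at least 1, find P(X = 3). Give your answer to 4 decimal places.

X ~ Binomial(13, 0.11). Want P(X=3 | X≥1) = P(X=3) / P(X≥1).
P(X=3) = C(13,3)·0.11^3·0.89^10 = 0.118698
P(X≥1) = 1 − 0.219821 = 0.780179
Ratio = 0.118698 / 0.780179 = 0.152142

0.1521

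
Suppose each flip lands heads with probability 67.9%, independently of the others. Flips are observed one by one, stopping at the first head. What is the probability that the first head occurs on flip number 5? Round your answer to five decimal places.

0.00721

Geometric (trials to first success), p = 0.679.
P(Y = 5) = (1−p)^4 · p = 0.010617 · 0.679 = 0.0072092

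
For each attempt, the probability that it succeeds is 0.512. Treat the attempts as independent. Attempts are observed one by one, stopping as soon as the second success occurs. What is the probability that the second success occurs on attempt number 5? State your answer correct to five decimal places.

0.12186

Y = trial on which the second success occurs; negative binomial, r=2, p=0.512.
P(Y=5) = C(4,1) · p^2 · (1−p)^3
= 4 · 0.26214 · 0.11621 = 0.1218595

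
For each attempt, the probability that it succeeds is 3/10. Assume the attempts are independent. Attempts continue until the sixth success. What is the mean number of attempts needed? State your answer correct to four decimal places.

20.0000

Y = total attempts until the sixth success; negative binomial with r=6, p=0.30.
E[Y] = r / p = 6 / 0.30 = 20.000000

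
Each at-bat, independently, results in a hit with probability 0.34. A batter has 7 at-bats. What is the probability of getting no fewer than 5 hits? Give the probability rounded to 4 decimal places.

X ~ Binomial(7, 0.34); P(X ≥ 5) = Σ C(7,k) p^k (1−p)^(7−k) over k:
  k=5: C(7,5)·0.34^5·0.66^2 = 0.041563
  k=6: C(7,6)·0.34^6·0.66^1 = 0.007137
  k=7: C(7,7)·0.34^7·0.66^0 = 0.000525
Total = 0.049225

0.0492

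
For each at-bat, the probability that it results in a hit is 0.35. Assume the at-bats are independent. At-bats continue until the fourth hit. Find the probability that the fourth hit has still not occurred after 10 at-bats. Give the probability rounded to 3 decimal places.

Needing more than 10 at-bats ⇔ fewer than 4 successes in the first 10. With X ~ Binomial(10, 0.35), P(Y > 10) = P(X ≤ 3).
  k=0: C(10,0)·0.35^0·0.65^10 = 0.01346
  k=1: C(10,1)·0.35^1·0.65^9 = 0.07249
  k=2: C(10,2)·0.35^2·0.65^8 = 0.17565
  k=3: C(10,3)·0.35^3·0.65^7 = 0.25222
P(X ≤ 3) = 0.51383

0.514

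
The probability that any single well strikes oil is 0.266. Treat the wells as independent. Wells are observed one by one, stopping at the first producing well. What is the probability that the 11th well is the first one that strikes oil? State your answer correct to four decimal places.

Geometric (trials to first success), p = 0.266.
P(Y = 11) = (1−p)^10 · p = 0.04539 · 0.266 = 0.012074

0.0121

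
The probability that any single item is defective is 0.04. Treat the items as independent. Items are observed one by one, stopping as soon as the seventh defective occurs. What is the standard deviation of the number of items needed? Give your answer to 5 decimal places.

Y = total items until the seventh success; negative binomial with r=7, p=0.04.
SD(Y) = √[r(1−p)/p²] = √(4200.0000000) = 64.8074070

64.80741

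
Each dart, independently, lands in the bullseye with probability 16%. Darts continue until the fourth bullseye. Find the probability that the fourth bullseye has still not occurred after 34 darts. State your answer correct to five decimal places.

Needing more than 34 darts ⇔ fewer than 4 successes in the first 34. With X ~ Binomial(34, 0.16), P(Y > 34) = P(X ≤ 3).
  k=0: C(34,0)·0.16^0·0.84^34 = 0.0026638
  k=1: C(34,1)·0.16^1·0.84^33 = 0.0172510
  k=2: C(34,2)·0.16^2·0.84^32 = 0.0542176
  k=3: C(34,3)·0.16^3·0.84^31 = 0.1101563
P(X ≤ 3) = 0.1842887

0.18429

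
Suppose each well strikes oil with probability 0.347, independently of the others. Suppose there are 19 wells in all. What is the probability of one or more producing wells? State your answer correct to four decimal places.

0.9997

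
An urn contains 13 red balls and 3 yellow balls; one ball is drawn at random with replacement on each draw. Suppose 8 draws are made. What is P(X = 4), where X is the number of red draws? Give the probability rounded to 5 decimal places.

0.03770

X ~ Binomial(n=8, p=0.8125).
P(X=4) = C(8,4) · p^4 · (1−p)^4
= 70 · 0.43581 · 0.001236 = 0.0377048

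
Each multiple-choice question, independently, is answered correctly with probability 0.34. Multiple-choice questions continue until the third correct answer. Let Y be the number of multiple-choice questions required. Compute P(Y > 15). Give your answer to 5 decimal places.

Needing more than 15 multiple-choice questions ⇔ fewer than 3 successes in the first 15. With X ~ Binomial(15, 0.34), P(Y > 15) = P(X ≤ 2).
  k=0: C(15,0)·0.34^0·0.66^15 = 0.0019641
  k=1: C(15,1)·0.34^1·0.66^14 = 0.0151770
  k=2: C(15,2)·0.34^2·0.66^13 = 0.0547291
P(X ≤ 2) = 0.0718702

0.07187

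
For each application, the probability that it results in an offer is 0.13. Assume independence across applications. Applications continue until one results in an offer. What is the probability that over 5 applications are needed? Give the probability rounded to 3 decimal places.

0.498

Y = number of applications to the first success; geometric, p = 0.13.
P(Y > 5) = P(first 5 all fail) = (1−p)^5 = 0.49842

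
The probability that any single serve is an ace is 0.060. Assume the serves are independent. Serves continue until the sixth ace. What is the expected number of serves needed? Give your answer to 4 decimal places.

Y = total serves until the sixth success; negative binomial with r=6, p=0.06.
E[Y] = r / p = 6 / 0.06 = 100.000000

100.0000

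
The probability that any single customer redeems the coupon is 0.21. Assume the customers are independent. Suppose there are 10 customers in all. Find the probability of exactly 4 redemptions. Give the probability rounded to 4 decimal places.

0.0993

X ~ Binomial(n=10, p=0.21).
P(X=4) = C(10,4) · p^4 · (1−p)^6
= 210 · 0.0019448 · 0.24309 = 0.099279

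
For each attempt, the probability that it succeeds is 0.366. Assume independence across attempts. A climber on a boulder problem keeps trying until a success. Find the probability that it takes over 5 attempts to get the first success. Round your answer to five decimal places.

0.10243

Y = number of attempts to the first success; geometric, p = 0.366.
P(Y > 5) = P(first 5 all fail) = (1−p)^5 = 0.1024345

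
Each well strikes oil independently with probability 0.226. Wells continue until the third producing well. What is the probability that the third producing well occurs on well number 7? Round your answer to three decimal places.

0.062

Y = trial on which the third success occurs; negative binomial, r=3, p=0.226.
P(Y=7) = C(6,2) · p^3 · (1−p)^4
= 15 · 0.011543 · 0.35889 = 0.06214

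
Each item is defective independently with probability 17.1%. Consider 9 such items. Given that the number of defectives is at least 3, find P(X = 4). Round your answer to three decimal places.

0.224

X ~ Binomial(9, 0.171). Want P(X=4 | X≥3) = P(X=4) / P(X≥3).
P(X=4) = C(9,4)·0.171^4·0.829^5 = 0.04218
P(X≥3) = 1 − 0.18492 − 0.34330 − 0.28325 = 0.18852
Ratio = 0.04218 / 0.18852 = 0.22375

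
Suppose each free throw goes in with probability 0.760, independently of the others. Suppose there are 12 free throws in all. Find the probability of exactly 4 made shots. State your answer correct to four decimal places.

0.0018

X ~ Binomial(n=12, p=0.76).
P(X=4) = C(12,4) · p^4 · (1−p)^8
= 495 · 0.33362 · 1.1008e-05 = 0.001818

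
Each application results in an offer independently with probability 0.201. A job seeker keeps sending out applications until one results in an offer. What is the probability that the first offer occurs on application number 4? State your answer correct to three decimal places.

Geometric (trials to first success), p = 0.201.
P(Y = 4) = (1−p)^3 · p = 0.51008 · 0.201 = 0.10253

0.103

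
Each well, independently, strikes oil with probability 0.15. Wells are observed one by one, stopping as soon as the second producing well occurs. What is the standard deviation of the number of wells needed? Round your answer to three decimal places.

8.692

Y = total wells until the second success; negative binomial with r=2, p=0.15.
SD(Y) = √[r(1−p)/p²] = √(75.55556) = 8.69227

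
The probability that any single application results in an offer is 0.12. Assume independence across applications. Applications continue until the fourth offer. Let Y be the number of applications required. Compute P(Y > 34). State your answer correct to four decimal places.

0.4047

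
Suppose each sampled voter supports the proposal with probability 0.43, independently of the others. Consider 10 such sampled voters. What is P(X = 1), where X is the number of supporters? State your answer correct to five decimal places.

X ~ Binomial(n=10, p=0.43).
P(X=1) = C(10,1) · p^1 · (1−p)^9
= 10 · 0.43 · 0.0063515 = 0.0273113

0.02731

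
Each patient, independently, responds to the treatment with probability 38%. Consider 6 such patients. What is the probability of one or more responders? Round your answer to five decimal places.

0.94320

P(at least one) = 1 − P(none) = 1 − (1 − 0.38)^6
= 1 − 0.0568002 = 0.9431998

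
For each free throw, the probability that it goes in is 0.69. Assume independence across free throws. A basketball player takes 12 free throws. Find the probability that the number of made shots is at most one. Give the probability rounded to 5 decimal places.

X ~ Binomial(12, 0.69); P(X ≤ 1) = Σ C(12,k) p^k (1−p)^(12−k) over k:
  k=0: C(12,0)·0.69^0·0.31^12 = 0.0000008
  k=1: C(12,1)·0.69^1·0.31^11 = 0.0000210
Total = 0.0000218

0.00002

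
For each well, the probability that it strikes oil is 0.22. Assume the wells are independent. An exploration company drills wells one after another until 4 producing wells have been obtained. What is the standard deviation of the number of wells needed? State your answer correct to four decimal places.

Y = total wells until the fourth success; negative binomial with r=4, p=0.22.
SD(Y) = √[r(1−p)/p²] = √(64.462810) = 8.028874

8.0289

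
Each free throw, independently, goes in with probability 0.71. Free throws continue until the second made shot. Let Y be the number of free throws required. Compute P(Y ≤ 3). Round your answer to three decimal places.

0.796

Finishing within 3 free throws ⇔ at least 2 successes in the first 3. With X ~ Binomial(3, 0.71), P(Y ≤ 3) = 1 − P(X ≤ 1).
  k=0: C(3,0)·0.71^0·0.29^3 = 0.02439
  k=1: C(3,1)·0.71^1·0.29^2 = 0.17913
1 − 0.20352 = 0.79648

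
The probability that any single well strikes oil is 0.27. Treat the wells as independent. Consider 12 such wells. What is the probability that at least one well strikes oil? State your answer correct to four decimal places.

P(at least one) = 1 − P(none) = 1 − (1 − 0.27)^12
= 1 − 0.022902 = 0.977098

0.9771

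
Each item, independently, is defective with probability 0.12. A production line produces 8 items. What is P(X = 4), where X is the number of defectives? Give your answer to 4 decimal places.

0.0087

X ~ Binomial(n=8, p=0.12).
P(X=4) = C(8,4) · p^4 · (1−p)^4
= 70 · 0.00020736 · 0.5997 = 0.008705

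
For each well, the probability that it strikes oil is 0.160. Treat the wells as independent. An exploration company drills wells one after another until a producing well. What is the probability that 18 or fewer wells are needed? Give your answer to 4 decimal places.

Y = number of wells to the first success; geometric, p = 0.16.
P(Y ≤ 18) = 1 − (1−p)^18 = 1 − 0.043354 = 0.956646

0.9566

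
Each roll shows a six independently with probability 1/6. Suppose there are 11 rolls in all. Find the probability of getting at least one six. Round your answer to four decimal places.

P(at least one) = 1 − P(none) = 1 − (1 − 0.166667)^11
= 1 − 0.134588 = 0.865412

0.8654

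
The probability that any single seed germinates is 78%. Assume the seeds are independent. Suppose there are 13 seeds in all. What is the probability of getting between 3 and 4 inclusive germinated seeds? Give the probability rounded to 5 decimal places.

0.00036

X ~ Binomial(13, 0.78); P(3 ≤ X ≤ 4) = Σ C(13,k) p^k (1−p)^(13−k) over k:
  k=3: C(13,3)·0.78^3·0.22^10 = 0.0000360
  k=4: C(13,4)·0.78^4·0.22^9 = 0.0003195
Total = 0.0003556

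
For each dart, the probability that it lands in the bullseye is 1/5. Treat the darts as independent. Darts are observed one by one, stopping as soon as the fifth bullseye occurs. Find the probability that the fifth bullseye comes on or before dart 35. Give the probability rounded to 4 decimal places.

0.8565

Finishing within 35 darts ⇔ at least 5 successes in the first 35. With X ~ Binomial(35, 0.20), P(Y ≤ 35) = 1 − P(X ≤ 4).
  k=0: C(35,0)·0.20^0·0.80^35 = 0.000406
  k=1: C(35,1)·0.20^1·0.80^34 = 0.003549
  k=2: C(35,2)·0.20^2·0.80^33 = 0.015085
  k=3: C(35,3)·0.20^3·0.80^32 = 0.041484
  k=4: C(35,4)·0.20^4·0.80^31 = 0.082968
1 − 0.143492 = 0.856508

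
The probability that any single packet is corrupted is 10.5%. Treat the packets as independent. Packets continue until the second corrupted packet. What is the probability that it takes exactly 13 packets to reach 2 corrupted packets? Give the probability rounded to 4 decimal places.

0.0390

Y = trial on which the second success occurs; negative binomial, r=2, p=0.105.
P(Y=13) = C(12,1) · p^2 · (1−p)^11
= 12 · 0.011025 · 0.29516 = 0.039049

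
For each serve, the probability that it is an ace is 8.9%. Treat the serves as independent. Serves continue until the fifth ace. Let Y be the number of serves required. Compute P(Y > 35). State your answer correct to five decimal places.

0.80307

Needing more than 35 serves ⇔ fewer than 5 successes in the first 35. With X ~ Binomial(35, 0.089), P(Y > 35) = P(X ≤ 4).
  k=0: C(35,0)·0.089^0·0.911^35 = 0.0382951
  k=1: C(35,1)·0.089^1·0.911^34 = 0.1309432
  k=2: C(35,2)·0.089^2·0.911^33 = 0.2174720
  k=3: C(35,3)·0.089^3·0.911^32 = 0.2337049
  k=4: C(35,4)·0.089^4·0.911^31 = 0.1826541
P(X ≤ 4) = 0.8030692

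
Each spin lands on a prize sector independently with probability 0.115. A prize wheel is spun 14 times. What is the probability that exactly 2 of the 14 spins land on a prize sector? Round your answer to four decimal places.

0.2778

X ~ Binomial(n=14, p=0.115).
P(X=2) = C(14,2) · p^2 · (1−p)^12
= 91 · 0.013225 · 0.23084 = 0.277815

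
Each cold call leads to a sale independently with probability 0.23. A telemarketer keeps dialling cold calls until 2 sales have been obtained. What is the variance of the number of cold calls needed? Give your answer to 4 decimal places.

29.1115

Y = total cold calls until the second success; negative binomial with r=2, p=0.23.
Var(Y) = r(1−p)/p² = 2·0.77 / 0.23² = 29.111531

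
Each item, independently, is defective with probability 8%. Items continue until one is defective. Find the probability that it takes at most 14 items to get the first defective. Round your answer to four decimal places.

0.6888

Y = number of items to the first success; geometric, p = 0.08.
P(Y ≤ 14) = 1 − (1−p)^14 = 1 − 0.311193 = 0.688807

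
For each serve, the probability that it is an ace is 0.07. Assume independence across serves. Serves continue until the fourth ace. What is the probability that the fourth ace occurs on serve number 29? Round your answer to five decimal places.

0.01282

Y = trial on which the fourth success occurs; negative binomial, r=4, p=0.07.
P(Y=29) = C(28,3) · p^4 · (1−p)^25
= 3276 · 2.401e-05 · 0.16296 = 0.0128177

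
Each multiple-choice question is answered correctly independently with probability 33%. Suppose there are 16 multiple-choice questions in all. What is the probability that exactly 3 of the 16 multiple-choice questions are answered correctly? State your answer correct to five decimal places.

0.11033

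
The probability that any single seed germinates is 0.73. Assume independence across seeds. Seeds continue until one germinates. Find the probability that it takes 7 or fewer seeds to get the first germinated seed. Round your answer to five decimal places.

Y = number of seeds to the first success; geometric, p = 0.73.
P(Y ≤ 7) = 1 − (1−p)^7 = 1 − 0.0001046 = 0.9998954

0.99990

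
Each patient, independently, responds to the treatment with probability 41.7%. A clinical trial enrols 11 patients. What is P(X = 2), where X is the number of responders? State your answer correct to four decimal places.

0.0744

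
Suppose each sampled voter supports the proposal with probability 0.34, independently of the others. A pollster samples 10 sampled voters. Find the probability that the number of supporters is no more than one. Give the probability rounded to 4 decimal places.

X ~ Binomial(10, 0.34); P(X ≤ 1) = Σ C(10,k) p^k (1−p)^(10−k) over k:
  k=0: C(10,0)·0.34^0·0.66^10 = 0.015683
  k=1: C(10,1)·0.34^1·0.66^9 = 0.080793
Total = 0.096476

0.0965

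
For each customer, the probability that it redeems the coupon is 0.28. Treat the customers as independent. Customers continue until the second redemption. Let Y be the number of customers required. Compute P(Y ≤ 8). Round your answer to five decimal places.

0.70309

Finishing within 8 customers ⇔ at least 2 successes in the first 8. With X ~ Binomial(8, 0.28), P(Y ≤ 8) = 1 − P(X ≤ 1).
  k=0: C(8,0)·0.28^0·0.72^8 = 0.0722204
  k=1: C(8,1)·0.28^1·0.72^7 = 0.2246857
1 − 0.2969061 = 0.7030939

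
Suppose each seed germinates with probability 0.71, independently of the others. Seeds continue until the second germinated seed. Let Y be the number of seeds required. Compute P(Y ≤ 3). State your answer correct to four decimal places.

Finishing within 3 seeds ⇔ at least 2 successes in the first 3. With X ~ Binomial(3, 0.71), P(Y ≤ 3) = 1 − P(X ≤ 1).
  k=0: C(3,0)·0.71^0·0.29^3 = 0.024389
  k=1: C(3,1)·0.71^1·0.29^2 = 0.179133
1 − 0.203522 = 0.796478

0.7965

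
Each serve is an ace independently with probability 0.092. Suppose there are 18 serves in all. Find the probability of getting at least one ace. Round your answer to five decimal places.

P(at least one) = 1 − P(none) = 1 − (1 − 0.092)^18
= 1 − 0.1760132 = 0.8239868

0.82399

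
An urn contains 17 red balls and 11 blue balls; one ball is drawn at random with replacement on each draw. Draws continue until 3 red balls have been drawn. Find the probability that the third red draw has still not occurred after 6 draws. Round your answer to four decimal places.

0.1695

Needing more than 6 draws ⇔ fewer than 3 successes in the first 6. With X ~ Binomial(6, 0.607143), P(Y > 6) = P(X ≤ 2).
  k=0: C(6,0)·0.607143^0·0.392857^6 = 0.003676
  k=1: C(6,1)·0.607143^1·0.392857^5 = 0.034089
  k=2: C(6,2)·0.607143^2·0.392857^4 = 0.131708
P(X ≤ 2) = 0.169473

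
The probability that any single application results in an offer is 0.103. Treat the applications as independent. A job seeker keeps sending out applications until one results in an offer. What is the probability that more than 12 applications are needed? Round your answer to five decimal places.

0.27134

Y = number of applications to the first success; geometric, p = 0.103.
P(Y > 12) = P(first 12 all fail) = (1−p)^12 = 0.2713372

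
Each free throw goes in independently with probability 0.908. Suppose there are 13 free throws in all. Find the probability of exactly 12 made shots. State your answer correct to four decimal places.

0.3756

X ~ Binomial(n=13, p=0.908).
P(X=12) = C(13,12) · p^12 · (1−p)^1
= 13 · 0.31407 · 0.092 = 0.375631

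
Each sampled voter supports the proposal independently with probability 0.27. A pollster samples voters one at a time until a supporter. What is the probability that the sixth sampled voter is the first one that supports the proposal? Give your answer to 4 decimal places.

0.0560

Geometric (trials to first success), p = 0.27.
P(Y = 6) = (1−p)^5 · p = 0.20731 · 0.27 = 0.055973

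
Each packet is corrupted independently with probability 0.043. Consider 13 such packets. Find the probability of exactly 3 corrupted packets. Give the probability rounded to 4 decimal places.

0.0147

X ~ Binomial(n=13, p=0.043).
P(X=3) = C(13,3) · p^3 · (1−p)^10
= 286 · 7.9507e-05 · 0.64435 = 0.014652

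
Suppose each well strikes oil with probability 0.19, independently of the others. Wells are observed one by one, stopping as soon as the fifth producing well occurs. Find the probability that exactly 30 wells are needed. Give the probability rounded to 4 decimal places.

Y = trial on which the fifth success occurs; negative binomial, r=5, p=0.19.
P(Y=30) = C(29,4) · p^5 · (1−p)^25
= 23751 · 0.00024761 · 0.0051538 = 0.030309

0.0303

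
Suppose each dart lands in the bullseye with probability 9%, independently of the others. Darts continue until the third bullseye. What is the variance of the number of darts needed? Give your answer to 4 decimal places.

337.0370

Y = total darts until the third success; negative binomial with r=3, p=0.09.
Var(Y) = r(1−p)/p² = 3·0.91 / 0.09² = 337.037037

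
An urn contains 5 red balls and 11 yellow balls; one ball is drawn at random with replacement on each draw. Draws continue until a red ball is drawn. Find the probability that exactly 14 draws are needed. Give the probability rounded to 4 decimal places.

Geometric (trials to first success), p = 0.3125.
P(Y = 14) = (1−p)^13 · p = 0.0076656 · 0.3125 = 0.002395

0.0024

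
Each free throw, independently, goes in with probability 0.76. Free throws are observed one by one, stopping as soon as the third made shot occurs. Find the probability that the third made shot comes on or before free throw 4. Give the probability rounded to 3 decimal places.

Finishing within 4 free throws ⇔ at least 3 successes in the first 4. With X ~ Binomial(4, 0.76), P(Y ≤ 4) = 1 − P(X ≤ 2).
  k=0: C(4,0)·0.76^0·0.24^4 = 0.00332
  k=1: C(4,1)·0.76^1·0.24^3 = 0.04202
  k=2: C(4,2)·0.76^2·0.24^2 = 0.19962
1 − 0.24496 = 0.75504

0.755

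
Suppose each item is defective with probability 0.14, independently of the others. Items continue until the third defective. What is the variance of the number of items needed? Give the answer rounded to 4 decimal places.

131.6327

Y = total items until the third success; negative binomial with r=3, p=0.14.
Var(Y) = r(1−p)/p² = 3·0.86 / 0.14² = 131.632653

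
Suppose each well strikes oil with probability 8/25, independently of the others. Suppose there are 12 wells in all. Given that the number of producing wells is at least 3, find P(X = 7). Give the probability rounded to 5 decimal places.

0.04995

X ~ Binomial(12, 0.32). Want P(X=7 | X≥3) = P(X=7) / P(X≥3).
P(X=7) = C(12,7)·0.32^7·0.68^5 = 0.0395658
P(X≥3) = 1 − 0.0097748 − 0.0551988 − 0.1428674 = 0.7921591
Ratio = 0.0395658 / 0.7921591 = 0.0499467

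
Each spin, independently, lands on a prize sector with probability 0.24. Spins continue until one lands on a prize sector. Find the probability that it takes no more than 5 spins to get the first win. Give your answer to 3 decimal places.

Y = number of spins to the first success; geometric, p = 0.24.
P(Y ≤ 5) = 1 − (1−p)^5 = 1 − 0.25355 = 0.74645

0.746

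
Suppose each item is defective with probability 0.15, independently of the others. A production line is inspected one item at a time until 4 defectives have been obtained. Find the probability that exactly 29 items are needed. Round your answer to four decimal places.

0.0285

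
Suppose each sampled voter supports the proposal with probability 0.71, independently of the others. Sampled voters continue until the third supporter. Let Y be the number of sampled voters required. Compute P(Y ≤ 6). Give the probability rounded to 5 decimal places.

0.93719

Finishing within 6 sampled voters ⇔ at least 3 successes in the first 6. With X ~ Binomial(6, 0.71), P(Y ≤ 6) = 1 − P(X ≤ 2).
  k=0: C(6,0)·0.71^0·0.29^6 = 0.0005948
  k=1: C(6,1)·0.71^1·0.29^5 = 0.0087377
  k=2: C(6,2)·0.71^2·0.29^4 = 0.0534811
1 − 0.0628136 = 0.9371864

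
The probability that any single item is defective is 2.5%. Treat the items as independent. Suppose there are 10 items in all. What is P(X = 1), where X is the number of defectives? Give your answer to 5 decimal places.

0.19906

X ~ Binomial(n=10, p=0.025).
P(X=1) = C(10,1) · p^1 · (1−p)^9
= 10 · 0.025 · 0.79624 = 0.1990589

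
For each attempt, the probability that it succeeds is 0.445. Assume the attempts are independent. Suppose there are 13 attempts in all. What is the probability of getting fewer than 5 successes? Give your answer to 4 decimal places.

0.2392

X ~ Binomial(13, 0.445); P(X ≤ 4) = Σ C(13,k) p^k (1−p)^(13−k) over k:
  k=0: C(13,0)·0.445^0·0.555^13 = 0.000474
  k=1: C(13,1)·0.445^1·0.555^12 = 0.004941
  k=2: C(13,2)·0.445^2·0.555^11 = 0.023770
  k=3: C(13,3)·0.445^3·0.555^10 = 0.069884
  k=4: C(13,4)·0.445^4·0.555^9 = 0.140082
Total = 0.239151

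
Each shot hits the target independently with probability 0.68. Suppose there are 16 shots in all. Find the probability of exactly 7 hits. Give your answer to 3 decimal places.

0.027

X ~ Binomial(n=16, p=0.68).
P(X=7) = C(16,7) · p^7 · (1−p)^9
= 11440 · 0.06723 · 3.5184e-05 = 0.02706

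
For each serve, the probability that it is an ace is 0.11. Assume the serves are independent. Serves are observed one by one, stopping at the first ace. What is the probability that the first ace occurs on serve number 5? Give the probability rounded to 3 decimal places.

0.069

Geometric (trials to first success), p = 0.11.
P(Y = 5) = (1−p)^4 · p = 0.62742 · 0.11 = 0.06902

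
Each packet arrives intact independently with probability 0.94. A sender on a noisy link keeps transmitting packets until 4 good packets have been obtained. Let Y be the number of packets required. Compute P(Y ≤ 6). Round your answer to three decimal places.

0.996

Finishing within 6 packets ⇔ at least 4 successes in the first 6. With X ~ Binomial(6, 0.94), P(Y ≤ 6) = 1 − P(X ≤ 3).
  k=0: C(6,0)·0.94^0·0.06^6 = 0.00000
  k=1: C(6,1)·0.94^1·0.06^5 = 0.00000
  k=2: C(6,2)·0.94^2·0.06^4 = 0.00017
  k=3: C(6,3)·0.94^3·0.06^3 = 0.00359
1 − 0.00376 = 0.99624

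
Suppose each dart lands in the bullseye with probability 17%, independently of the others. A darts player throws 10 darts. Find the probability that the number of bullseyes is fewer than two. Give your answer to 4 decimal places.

0.4730

X ~ Binomial(10, 0.17); P(X ≤ 1) = Σ C(10,k) p^k (1−p)^(10−k) over k:
  k=0: C(10,0)·0.17^0·0.83^10 = 0.155160
  k=1: C(10,1)·0.17^1·0.83^9 = 0.317798
Total = 0.472959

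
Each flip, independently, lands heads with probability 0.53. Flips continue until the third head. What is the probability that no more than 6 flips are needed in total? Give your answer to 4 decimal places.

0.7107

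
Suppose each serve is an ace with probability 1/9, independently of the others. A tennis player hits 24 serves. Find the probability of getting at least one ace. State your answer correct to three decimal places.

0.941

P(at least one) = 1 − P(none) = 1 − (1 − 0.111111)^24
= 1 − 0.05920 = 0.94080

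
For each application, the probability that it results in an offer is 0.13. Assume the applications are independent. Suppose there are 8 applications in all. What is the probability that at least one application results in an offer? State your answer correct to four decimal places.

P(at least one) = 1 − P(none) = 1 − (1 − 0.13)^8
= 1 − 0.328212 = 0.671788

0.6718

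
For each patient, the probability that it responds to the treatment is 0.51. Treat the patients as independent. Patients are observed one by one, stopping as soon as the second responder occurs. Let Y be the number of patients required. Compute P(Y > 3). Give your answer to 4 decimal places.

0.4850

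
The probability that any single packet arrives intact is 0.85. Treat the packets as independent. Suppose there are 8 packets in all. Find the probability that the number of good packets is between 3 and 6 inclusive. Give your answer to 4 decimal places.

X ~ Binomial(8, 0.85); P(3 ≤ X ≤ 6) = Σ C(8,k) p^k (1−p)^(8−k) over k:
  k=3: C(8,3)·0.85^3·0.15^5 = 0.002612
  k=4: C(8,4)·0.85^4·0.15^4 = 0.018499
  k=5: C(8,5)·0.85^5·0.15^3 = 0.083860
  k=6: C(8,6)·0.85^6·0.15^2 = 0.237604
Total = 0.342575

0.3426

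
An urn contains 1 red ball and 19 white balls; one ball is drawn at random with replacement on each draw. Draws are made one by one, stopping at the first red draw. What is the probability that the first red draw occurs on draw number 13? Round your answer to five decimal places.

0.02702

Geometric (trials to first success), p = 0.05.
P(Y = 13) = (1−p)^12 · p = 0.54036 · 0.05 = 0.0270180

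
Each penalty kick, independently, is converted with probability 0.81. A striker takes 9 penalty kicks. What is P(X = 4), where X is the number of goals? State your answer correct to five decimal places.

X ~ Binomial(n=9, p=0.81).
P(X=4) = C(9,4) · p^4 · (1−p)^5
= 126 · 0.43047 · 0.00024761 = 0.0134301

0.01343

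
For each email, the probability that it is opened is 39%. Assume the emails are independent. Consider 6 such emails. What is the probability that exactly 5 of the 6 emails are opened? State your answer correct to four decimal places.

0.0330

X ~ Binomial(n=6, p=0.39).
P(X=5) = C(6,5) · p^5 · (1−p)^1
= 6 · 0.0090224 · 0.61 = 0.033022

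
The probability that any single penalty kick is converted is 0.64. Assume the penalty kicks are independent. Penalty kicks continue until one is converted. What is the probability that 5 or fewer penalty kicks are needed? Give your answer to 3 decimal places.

0.994

Y = number of penalty kicks to the first success; geometric, p = 0.64.
P(Y ≤ 5) = 1 − (1−p)^5 = 1 − 0.00605 = 0.99395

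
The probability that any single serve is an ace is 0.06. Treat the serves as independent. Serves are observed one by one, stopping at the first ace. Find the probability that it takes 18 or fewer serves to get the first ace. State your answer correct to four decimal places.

0.6717

Y = number of serves to the first success; geometric, p = 0.06.
P(Y ≤ 18) = 1 − (1−p)^18 = 1 − 0.328323 = 0.671677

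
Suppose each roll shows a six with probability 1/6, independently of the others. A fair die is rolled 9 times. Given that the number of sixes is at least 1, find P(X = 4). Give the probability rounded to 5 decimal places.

0.04846

X ~ Binomial(9, 0.166667). Want P(X=4 | X≥1) = P(X=4) / P(X≥1).
P(X=4) = C(9,4)·0.166667^4·0.833333^5 = 0.0390714
P(X≥1) = 1 − 0.1938067 = 0.8061933
Ratio = 0.0390714 / 0.8061933 = 0.0484641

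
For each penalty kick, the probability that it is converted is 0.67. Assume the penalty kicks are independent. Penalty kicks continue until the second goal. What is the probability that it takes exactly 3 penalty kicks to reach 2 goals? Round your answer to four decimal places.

0.2963

Y = trial on which the second success occurs; negative binomial, r=2, p=0.67.
P(Y=3) = C(2,1) · p^2 · (1−p)^1
= 2 · 0.4489 · 0.33 = 0.296274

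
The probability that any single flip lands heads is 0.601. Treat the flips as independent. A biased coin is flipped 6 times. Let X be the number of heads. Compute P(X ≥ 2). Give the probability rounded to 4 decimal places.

0.9595

X ~ Binomial(6, 0.601); P(X ≥ 2) = Σ C(6,k) p^k (1−p)^(6−k) over k:
  k=2: C(6,2)·0.601^2·0.399^4 = 0.137319
  k=3: C(6,3)·0.601^3·0.399^3 = 0.275786
  k=4: C(6,4)·0.601^4·0.399^2 = 0.311555
  k=5: C(6,5)·0.601^5·0.399^1 = 0.187714
  k=6: C(6,6)·0.601^6·0.399^0 = 0.047125
Total = 0.959499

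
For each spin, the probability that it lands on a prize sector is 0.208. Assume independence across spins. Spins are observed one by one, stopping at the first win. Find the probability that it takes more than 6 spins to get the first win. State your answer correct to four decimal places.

Y = number of spins to the first success; geometric, p = 0.208.
P(Y > 6) = P(first 6 all fail) = (1−p)^6 = 0.246803

0.2468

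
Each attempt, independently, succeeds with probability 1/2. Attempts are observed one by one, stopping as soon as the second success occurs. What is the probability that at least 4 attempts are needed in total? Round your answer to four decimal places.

0.5000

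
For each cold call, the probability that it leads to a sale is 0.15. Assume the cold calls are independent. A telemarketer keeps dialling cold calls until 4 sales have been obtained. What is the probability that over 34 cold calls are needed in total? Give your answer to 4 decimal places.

Needing more than 34 cold calls ⇔ fewer than 4 successes in the first 34. With X ~ Binomial(34, 0.15), P(Y > 34) = P(X ≤ 3).
  k=0: C(34,0)·0.15^0·0.85^34 = 0.003983
  k=1: C(34,1)·0.15^1·0.85^33 = 0.023900
  k=2: C(34,2)·0.15^2·0.85^32 = 0.069591
  k=3: C(34,3)·0.15^3·0.85^31 = 0.130994
P(X ≤ 3) = 0.228468

0.2285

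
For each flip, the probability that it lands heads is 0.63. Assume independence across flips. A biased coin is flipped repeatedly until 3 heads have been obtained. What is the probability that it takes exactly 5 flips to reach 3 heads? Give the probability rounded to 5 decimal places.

0.20539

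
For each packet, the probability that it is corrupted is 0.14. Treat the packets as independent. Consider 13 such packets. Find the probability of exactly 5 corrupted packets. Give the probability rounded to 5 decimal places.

X ~ Binomial(n=13, p=0.14).
P(X=5) = C(13,5) · p^5 · (1−p)^8
= 1287 · 5.3782e-05 · 0.29922 = 0.0207113

0.02071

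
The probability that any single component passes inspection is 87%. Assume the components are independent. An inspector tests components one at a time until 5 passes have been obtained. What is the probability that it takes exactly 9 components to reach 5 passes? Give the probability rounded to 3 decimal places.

0.010

Y = trial on which the fifth success occurs; negative binomial, r=5, p=0.87.
P(Y=9) = C(8,4) · p^5 · (1−p)^4
= 70 · 0.49842 · 0.00028561 = 0.00996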